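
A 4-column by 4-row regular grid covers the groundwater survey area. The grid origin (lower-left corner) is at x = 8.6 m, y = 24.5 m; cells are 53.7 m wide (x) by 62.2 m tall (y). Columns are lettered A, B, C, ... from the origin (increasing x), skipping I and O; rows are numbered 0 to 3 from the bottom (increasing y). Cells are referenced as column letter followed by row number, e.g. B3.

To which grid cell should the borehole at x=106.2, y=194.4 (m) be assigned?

Column index: ⌊(106.2 − 8.6) / 53.7⌋ = ⌊1.818⌋ = 1 → column B
Row offset from origin: ⌊(194.4 − 24.5) / 62.2⌋ = ⌊2.732⌋ = 2 → row 2

B2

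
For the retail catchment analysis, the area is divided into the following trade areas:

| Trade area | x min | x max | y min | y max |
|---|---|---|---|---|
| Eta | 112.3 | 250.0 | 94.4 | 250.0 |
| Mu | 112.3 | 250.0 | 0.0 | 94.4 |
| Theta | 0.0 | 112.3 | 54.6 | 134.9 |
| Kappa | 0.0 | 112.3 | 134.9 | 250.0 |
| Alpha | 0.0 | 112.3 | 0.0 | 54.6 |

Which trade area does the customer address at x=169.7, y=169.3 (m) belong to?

Eta

The point has x = 169.7 and y = 169.3.
Only Eta satisfies 112.3 ≤ x ≤ 250.0 and 94.4 ≤ y ≤ 250.0.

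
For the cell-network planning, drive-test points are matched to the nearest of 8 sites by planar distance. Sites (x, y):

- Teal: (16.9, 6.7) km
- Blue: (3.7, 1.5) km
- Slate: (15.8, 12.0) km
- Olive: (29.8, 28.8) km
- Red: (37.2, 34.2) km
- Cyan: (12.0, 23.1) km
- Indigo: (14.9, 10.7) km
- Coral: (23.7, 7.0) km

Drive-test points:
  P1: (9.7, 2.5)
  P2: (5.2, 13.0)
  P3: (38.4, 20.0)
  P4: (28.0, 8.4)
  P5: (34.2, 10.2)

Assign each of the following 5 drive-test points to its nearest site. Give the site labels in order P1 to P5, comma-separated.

P1 → Blue (d²=37.00)
P2 → Indigo (d²=99.38)
P3 → Olive (d²=151.40)
P4 → Coral (d²=20.45)
P5 → Coral (d²=120.49)

Blue, Indigo, Olive, Coral, Coral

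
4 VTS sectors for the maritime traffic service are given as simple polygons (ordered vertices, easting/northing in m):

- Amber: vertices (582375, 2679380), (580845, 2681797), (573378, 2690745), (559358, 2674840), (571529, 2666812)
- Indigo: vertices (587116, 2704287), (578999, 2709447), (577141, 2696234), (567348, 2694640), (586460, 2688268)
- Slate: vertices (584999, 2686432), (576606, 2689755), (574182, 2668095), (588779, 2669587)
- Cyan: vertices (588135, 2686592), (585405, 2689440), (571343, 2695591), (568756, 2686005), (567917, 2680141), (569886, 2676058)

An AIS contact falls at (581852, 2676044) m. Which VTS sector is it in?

Cast a ray rightward from (581852, 2676044). For each polygon, the edges (by vertex number in listed order) whose endpoints lie on opposite sides of northing = 2676044, where each meets that height, and whether that is right or left of the point:
Amber: 3–4 at easting≈560419.3 (left), 5–1 at easting≈579496.1 (left) → 0 crossings.
Indigo: no edge straddles that height → 0 crossings.
Slate: 2–3 at easting≈575071.6 (left), 4–1 at easting≈587330.1 (right) → 1 crossing.
Cyan: no edge straddles that height → 0 crossings.
Only Slate has an odd count, so the point is inside Slate.

Slate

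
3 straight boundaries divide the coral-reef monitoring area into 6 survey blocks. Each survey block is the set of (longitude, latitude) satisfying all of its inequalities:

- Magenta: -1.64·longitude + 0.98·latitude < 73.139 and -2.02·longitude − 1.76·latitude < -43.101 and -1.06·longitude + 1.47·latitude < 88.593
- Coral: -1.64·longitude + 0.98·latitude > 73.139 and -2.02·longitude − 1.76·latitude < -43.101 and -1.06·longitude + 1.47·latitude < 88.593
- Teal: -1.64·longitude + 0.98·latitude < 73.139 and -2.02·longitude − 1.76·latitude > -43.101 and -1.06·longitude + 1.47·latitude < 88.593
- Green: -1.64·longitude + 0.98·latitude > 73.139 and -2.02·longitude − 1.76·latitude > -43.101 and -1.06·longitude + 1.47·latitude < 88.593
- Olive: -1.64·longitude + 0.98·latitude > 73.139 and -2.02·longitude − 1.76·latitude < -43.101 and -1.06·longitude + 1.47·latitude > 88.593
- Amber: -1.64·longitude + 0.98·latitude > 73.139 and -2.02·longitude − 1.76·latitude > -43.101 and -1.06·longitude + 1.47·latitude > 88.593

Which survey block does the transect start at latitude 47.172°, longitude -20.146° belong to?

-1.64·-20.146 + 0.98·47.172 = 79.268, which is > 73.139
-2.02·-20.146 − 1.76·47.172 = -42.328, which is > -43.101
-1.06·-20.146 + 1.47·47.172 = 90.698, which is > 88.593
This sign pattern matches Amber.

Amber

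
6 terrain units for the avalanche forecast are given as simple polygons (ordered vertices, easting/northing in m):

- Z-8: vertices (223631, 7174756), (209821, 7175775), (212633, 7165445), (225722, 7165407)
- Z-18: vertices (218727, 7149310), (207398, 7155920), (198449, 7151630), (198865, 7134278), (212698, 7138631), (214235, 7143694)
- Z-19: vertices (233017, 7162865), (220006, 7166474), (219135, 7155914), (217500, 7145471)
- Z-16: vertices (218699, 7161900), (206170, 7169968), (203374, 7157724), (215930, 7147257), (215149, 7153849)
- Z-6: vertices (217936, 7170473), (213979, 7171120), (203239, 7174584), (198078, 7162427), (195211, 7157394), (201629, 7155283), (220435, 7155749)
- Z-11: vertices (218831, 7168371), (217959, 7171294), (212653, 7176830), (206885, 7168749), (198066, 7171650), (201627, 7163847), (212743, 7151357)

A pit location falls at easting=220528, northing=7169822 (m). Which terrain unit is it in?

Cast a ray rightward from (220528, 7169822). For each polygon, the edges (by vertex number in listed order) whose endpoints lie on opposite sides of northing = 7169822, where each meets that height, and whether that is right or left of the point:
Z-8: 2–3 at easting≈211441.5 (left), 4–1 at easting≈224734.5 (right) → 1 crossing.
Z-18: no edge straddles that height → 0 crossings.
Z-19: no edge straddles that height → 0 crossings.
Z-16: 1–2 at easting≈206396.7 (left), 2–3 at easting≈206136.7 (left) → 0 crossings.
Z-6: 3–4 at easting≈201217.4 (left), 7–1 at easting≈218046.5 (left) → 0 crossings.
Z-11: 1–2 at easting≈218398.1 (left), 3–4 at easting≈207650.9 (left), 4–5 at easting≈203623.1 (left), 5–6 at easting≈198900.2 (left) → 0 crossings.
Only Z-8 has an odd count, so the point is inside Z-8.

Z-8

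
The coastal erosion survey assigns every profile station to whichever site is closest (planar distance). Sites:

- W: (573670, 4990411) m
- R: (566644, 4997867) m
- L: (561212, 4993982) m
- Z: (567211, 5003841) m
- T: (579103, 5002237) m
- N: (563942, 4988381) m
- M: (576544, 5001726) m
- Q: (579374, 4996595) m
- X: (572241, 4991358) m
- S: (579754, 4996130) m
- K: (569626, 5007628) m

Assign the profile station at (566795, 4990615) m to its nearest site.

N

Squared distances to each site:
W: 47307241.000; R: 52614305.000; L: 42506578.000; Z: 175100132.000; T: 286557748.000; N: 13130365.000; M: 218497322.000; Q: 193991641.000; X: 30210965.000; S: 198350906.000; K: 297456730.000.
Minimum at N.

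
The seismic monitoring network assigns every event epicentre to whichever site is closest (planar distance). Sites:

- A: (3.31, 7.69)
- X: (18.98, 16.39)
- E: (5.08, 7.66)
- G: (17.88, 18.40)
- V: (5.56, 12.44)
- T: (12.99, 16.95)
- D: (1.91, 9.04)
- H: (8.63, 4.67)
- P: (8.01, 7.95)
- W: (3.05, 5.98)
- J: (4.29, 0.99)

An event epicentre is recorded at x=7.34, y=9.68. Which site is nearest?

P

Squared distances to each site:
A: 20.201; X: 180.514; E: 9.188; G: 187.130; V: 10.786; T: 84.775; D: 29.894; H: 26.764; P: 3.442; W: 32.094; J: 84.819.
Minimum at P.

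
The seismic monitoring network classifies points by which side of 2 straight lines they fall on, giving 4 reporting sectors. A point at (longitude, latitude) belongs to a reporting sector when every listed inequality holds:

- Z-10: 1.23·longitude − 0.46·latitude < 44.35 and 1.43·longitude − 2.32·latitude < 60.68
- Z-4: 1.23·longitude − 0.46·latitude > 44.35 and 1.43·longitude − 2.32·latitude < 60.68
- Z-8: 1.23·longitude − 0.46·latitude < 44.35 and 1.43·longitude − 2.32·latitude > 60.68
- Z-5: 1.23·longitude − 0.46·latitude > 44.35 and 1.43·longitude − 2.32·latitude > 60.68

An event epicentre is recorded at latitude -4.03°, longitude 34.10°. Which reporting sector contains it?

Z-10

1.23·34.10 − 0.46·-4.03 = 43.797, which is < 44.35
1.43·34.10 − 2.32·-4.03 = 58.113, which is < 60.68
This sign pattern matches Z-10.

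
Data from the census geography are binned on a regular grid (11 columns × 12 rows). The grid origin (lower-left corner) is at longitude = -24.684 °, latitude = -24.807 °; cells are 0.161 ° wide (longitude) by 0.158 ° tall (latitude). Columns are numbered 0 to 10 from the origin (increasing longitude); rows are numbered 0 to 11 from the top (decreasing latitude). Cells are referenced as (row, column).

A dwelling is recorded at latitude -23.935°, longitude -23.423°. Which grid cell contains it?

Column index: ⌊(-23.423 − -24.684) / 0.161⌋ = ⌊7.832⌋ = 7
Row offset from origin: ⌊(-23.935 − -24.807) / 0.158⌋ = ⌊5.519⌋ = 5 → row 6 (counted from top)

(6, 7)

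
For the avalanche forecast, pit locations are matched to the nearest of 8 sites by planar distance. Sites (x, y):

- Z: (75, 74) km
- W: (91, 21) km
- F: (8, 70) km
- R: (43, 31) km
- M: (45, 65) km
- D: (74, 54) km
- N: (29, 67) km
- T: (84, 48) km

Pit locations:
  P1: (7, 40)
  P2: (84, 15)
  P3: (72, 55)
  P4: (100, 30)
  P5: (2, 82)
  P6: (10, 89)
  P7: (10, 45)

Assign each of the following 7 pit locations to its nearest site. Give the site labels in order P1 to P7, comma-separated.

F, W, D, W, F, F, F

P1 → F (d²=901.00)
P2 → W (d²=85.00)
P3 → D (d²=5.00)
P4 → W (d²=162.00)
P5 → F (d²=180.00)
P6 → F (d²=365.00)
P7 → F (d²=629.00)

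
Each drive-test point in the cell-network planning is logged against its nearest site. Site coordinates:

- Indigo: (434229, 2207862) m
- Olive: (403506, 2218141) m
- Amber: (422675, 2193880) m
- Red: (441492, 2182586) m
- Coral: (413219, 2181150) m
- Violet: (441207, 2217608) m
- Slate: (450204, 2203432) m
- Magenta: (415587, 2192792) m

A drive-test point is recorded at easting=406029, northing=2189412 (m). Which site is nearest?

Squared distances to each site:
Indigo: 1135642500.000; Olive: 831720970.000; Amber: 297052340.000; Red: 1304218645.000; Coral: 119956744.000; Violet: 2032506100.000; Slate: 2147991025.000; Magenta: 102779764.000.
Minimum at Magenta.

Magenta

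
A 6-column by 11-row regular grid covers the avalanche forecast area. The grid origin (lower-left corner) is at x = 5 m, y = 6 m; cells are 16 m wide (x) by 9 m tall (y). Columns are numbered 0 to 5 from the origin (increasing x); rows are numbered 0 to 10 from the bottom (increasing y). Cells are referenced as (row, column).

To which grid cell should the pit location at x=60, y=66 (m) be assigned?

Column index: ⌊(60 − 5) / 16⌋ = ⌊3.438⌋ = 3
Row offset from origin: ⌊(66 − 6) / 9⌋ = ⌊6.667⌋ = 6 → row 6

(6, 3)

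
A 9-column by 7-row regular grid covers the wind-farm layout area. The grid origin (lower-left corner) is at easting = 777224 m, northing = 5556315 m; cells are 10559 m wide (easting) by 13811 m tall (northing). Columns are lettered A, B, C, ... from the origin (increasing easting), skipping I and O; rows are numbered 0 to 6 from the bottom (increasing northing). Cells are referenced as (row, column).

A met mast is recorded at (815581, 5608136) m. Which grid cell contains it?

(3, D)

Column index: ⌊(815581 − 777224) / 10559⌋ = ⌊3.633⌋ = 3 → column D
Row offset from origin: ⌊(5608136 − 5556315) / 13811⌋ = ⌊3.752⌋ = 3 → row 3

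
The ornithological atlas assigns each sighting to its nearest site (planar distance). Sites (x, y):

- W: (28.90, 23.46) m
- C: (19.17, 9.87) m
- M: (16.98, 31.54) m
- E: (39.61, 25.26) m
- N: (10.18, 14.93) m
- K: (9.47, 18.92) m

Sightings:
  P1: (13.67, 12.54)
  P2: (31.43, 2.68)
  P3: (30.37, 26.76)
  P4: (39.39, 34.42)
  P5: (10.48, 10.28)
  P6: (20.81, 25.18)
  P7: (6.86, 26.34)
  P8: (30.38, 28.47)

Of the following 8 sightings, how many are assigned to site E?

P1 → N
P2 → C
P3 → W
P4 → E
P5 → N
P6 → M
P7 → K
P8 → W
1 of the 8 goes to E.

1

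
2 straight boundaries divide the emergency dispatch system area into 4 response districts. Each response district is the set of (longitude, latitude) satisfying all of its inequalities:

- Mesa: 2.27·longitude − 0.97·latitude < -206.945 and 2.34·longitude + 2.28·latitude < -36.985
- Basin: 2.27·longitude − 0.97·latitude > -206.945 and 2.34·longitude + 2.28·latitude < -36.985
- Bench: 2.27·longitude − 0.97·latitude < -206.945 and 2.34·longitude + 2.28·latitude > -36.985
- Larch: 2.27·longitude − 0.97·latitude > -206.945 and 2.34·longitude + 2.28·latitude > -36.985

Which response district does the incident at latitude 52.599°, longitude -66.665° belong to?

2.27·-66.665 − 0.97·52.599 = -202.351, which is > -206.945
2.34·-66.665 + 2.28·52.599 = -36.070, which is > -36.985
This sign pattern matches Larch.

Larch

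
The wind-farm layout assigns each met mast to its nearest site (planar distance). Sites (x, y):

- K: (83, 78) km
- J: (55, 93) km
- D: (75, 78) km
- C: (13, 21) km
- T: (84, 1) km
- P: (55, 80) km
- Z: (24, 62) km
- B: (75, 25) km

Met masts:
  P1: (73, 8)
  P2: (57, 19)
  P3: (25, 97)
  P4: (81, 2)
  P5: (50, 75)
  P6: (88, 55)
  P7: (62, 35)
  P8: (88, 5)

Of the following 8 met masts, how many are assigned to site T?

P1 → T
P2 → B
P3 → J
P4 → T
P5 → P
P6 → K
P7 → B
P8 → T
3 of the 8 go to T.

3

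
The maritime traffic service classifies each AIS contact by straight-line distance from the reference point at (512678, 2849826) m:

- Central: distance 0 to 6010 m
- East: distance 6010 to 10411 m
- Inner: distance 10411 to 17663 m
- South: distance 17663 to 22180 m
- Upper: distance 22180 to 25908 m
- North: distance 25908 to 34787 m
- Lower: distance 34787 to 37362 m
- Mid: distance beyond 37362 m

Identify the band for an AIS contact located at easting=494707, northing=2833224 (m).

Distance = √((494707−512678)² + (2833224−2849826)²) = √(322956841.000 + 275626404.000) = 24465.961 m.
22180 ≤ 24465.961 < 25908 → Upper.

Upper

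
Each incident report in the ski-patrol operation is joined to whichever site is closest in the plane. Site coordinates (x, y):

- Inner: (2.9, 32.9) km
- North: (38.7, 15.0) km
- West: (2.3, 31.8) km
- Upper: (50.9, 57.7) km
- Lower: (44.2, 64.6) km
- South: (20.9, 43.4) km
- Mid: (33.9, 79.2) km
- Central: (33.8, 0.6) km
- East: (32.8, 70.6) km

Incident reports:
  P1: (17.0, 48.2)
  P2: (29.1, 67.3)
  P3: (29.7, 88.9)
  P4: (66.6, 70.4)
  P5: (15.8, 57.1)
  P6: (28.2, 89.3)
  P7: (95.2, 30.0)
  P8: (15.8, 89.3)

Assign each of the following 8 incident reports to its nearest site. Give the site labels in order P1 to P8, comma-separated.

South, East, Mid, Upper, South, Mid, Upper, Mid

P1 → South (d²=38.25)
P2 → East (d²=24.58)
P3 → Mid (d²=111.73)
P4 → Upper (d²=407.78)
P5 → South (d²=213.70)
P6 → Mid (d²=134.50)
P7 → Upper (d²=2729.78)
P8 → Mid (d²=429.62)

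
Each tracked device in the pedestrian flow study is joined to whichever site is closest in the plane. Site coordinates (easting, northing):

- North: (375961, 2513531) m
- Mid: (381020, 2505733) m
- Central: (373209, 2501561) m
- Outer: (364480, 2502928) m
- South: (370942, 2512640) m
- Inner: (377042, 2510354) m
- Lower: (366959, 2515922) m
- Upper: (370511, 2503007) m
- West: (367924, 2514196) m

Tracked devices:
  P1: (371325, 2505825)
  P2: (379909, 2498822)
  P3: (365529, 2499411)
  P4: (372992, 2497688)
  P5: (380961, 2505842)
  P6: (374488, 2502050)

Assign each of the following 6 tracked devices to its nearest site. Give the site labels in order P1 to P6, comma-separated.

P1 → Upper (d²=8603720.00)
P2 → Mid (d²=48996242.00)
P3 → Outer (d²=13469690.00)
P4 → Central (d²=15047218.00)
P5 → Mid (d²=15362.00)
P6 → Central (d²=1874962.00)

Upper, Mid, Outer, Central, Mid, Central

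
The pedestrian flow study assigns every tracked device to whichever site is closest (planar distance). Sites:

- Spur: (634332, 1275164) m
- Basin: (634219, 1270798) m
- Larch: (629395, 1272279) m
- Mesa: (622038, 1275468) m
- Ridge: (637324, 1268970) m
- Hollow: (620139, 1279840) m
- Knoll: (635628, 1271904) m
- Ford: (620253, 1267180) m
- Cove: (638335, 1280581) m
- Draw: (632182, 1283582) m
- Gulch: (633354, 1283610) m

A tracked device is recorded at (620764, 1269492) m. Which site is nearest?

Ford

Squared distances to each site:
Spur: 216262208.000; Basin: 182742661.000; Larch: 82261530.000; Mesa: 37335652.000; Ridge: 274506084.000; Hollow: 107471729.000; Knoll: 226756240.000; Ford: 5606465.000; Cove: 431705962.000; Draw: 328898824.000; Gulch: 357826024.000.
Minimum at Ford.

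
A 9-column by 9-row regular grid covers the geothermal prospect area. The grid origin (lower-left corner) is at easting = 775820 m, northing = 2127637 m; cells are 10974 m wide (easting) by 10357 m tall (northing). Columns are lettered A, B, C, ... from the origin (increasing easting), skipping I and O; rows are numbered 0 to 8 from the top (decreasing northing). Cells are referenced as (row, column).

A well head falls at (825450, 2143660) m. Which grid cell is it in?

(7, E)

Column index: ⌊(825450 − 775820) / 10974⌋ = ⌊4.523⌋ = 4 → column E
Row offset from origin: ⌊(2143660 − 2127637) / 10357⌋ = ⌊1.547⌋ = 1 → row 7 (counted from top)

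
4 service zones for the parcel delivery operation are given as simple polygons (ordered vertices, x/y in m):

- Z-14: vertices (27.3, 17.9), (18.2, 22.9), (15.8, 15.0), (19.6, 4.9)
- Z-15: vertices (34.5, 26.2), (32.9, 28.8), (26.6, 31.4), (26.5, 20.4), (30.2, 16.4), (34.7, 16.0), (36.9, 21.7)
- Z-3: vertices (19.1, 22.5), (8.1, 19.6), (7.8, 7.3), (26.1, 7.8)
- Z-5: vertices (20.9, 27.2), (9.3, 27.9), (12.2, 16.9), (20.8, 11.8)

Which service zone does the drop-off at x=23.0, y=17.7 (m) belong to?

Cast a ray rightward from (23.0, 17.7). For each polygon, the edges (by vertex number in listed order) whose endpoints lie on opposite sides of y = 17.7, where each meets that height, and whether that is right or left of the point:
Z-14: 2–3 at x≈16.62 (left), 4–1 at x≈27.18 (right) → 1 crossing.
Z-15: 4–5 at x≈29.00 (right), 6–7 at x≈35.36 (right) → 2 crossings.
Z-3: 2–3 at x≈8.05 (left), 4–1 at x≈21.39 (left) → 0 crossings.
Z-5: 2–3 at x≈11.99 (left), 4–1 at x≈20.84 (left) → 0 crossings.
Only Z-14 has an odd count, so the point is inside Z-14.

Z-14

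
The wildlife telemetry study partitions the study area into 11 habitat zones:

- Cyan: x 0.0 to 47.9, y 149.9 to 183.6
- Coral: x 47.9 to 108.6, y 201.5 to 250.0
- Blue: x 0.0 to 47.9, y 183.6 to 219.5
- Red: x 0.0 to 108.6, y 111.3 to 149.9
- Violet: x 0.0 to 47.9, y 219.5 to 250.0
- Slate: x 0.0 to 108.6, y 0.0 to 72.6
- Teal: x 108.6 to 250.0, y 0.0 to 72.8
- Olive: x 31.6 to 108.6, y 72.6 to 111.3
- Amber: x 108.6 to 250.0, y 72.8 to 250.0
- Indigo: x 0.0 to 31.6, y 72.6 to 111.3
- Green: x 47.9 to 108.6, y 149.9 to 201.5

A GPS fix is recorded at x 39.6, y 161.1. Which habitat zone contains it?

Cyan

The point has x = 39.6 and y = 161.1.
Only Cyan satisfies 0.0 ≤ x ≤ 47.9 and 149.9 ≤ y ≤ 183.6.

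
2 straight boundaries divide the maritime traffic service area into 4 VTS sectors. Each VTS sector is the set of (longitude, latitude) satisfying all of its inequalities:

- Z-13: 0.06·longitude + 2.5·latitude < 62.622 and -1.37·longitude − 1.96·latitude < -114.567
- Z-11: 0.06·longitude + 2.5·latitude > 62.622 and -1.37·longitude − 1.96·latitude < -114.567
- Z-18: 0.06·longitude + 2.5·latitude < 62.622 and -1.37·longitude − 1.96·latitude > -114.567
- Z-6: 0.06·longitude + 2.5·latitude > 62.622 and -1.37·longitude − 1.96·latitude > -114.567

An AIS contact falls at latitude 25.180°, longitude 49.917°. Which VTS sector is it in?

Z-11

0.06·49.917 + 2.5·25.180 = 65.945, which is > 62.622
-1.37·49.917 − 1.96·25.180 = -117.739, which is < -114.567
This sign pattern matches Z-11.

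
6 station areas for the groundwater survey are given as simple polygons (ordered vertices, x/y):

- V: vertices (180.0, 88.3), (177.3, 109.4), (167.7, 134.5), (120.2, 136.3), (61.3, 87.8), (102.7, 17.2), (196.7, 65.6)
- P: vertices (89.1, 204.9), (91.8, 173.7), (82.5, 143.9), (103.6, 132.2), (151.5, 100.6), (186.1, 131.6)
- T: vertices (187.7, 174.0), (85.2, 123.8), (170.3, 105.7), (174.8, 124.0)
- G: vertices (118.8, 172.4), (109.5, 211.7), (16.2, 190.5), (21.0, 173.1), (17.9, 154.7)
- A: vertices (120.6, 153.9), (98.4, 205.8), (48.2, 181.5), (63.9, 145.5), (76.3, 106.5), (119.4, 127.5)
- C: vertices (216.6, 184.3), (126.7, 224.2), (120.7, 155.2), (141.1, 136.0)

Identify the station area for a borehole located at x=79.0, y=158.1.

A

Cast a ray rightward from (79.0, 158.1). For each polygon, the edges (by vertex number in listed order) whose endpoints lie on opposite sides of y = 158.1, where each meets that height, and whether that is right or left of the point:
V: no edge straddles that height → 0 crossings.
P: 2–3 at x≈86.93 (right), 6–1 at x≈151.03 (right) → 2 crossings.
T: 1–2 at x≈155.23 (right), 4–1 at x≈183.60 (right) → 2 crossings.
G: 4–5 at x≈18.47 (left), 5–1 at x≈37.28 (left) → 0 crossings.
A: 1–2 at x≈118.80 (right), 3–4 at x≈58.41 (left) → 1 crossing.
C: 2–3 at x≈120.95 (right), 4–1 at x≈175.65 (right) → 2 crossings.
Only A has an odd count, so the point is inside A.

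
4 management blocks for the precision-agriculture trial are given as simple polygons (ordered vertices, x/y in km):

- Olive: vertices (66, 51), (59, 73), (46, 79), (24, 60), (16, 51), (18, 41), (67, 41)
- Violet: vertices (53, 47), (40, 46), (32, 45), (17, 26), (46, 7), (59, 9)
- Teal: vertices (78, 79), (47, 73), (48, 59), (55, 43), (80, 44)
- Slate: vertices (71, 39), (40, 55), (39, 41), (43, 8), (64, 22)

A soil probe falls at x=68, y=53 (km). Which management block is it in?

Teal

Cast a ray rightward from (68, 53). For each polygon, the edges (by vertex number in listed order) whose endpoints lie on opposite sides of y = 53, where each meets that height, and whether that is right or left of the point:
Olive: 1–2 at x≈65.4 (left), 4–5 at x≈17.8 (left) → 0 crossings.
Violet: no edge straddles that height → 0 crossings.
Teal: 3–4 at x≈50.6 (left), 5–1 at x≈79.5 (right) → 1 crossing.
Slate: 1–2 at x≈43.9 (left), 2–3 at x≈39.9 (left) → 0 crossings.
Only Teal has an odd count, so the point is inside Teal.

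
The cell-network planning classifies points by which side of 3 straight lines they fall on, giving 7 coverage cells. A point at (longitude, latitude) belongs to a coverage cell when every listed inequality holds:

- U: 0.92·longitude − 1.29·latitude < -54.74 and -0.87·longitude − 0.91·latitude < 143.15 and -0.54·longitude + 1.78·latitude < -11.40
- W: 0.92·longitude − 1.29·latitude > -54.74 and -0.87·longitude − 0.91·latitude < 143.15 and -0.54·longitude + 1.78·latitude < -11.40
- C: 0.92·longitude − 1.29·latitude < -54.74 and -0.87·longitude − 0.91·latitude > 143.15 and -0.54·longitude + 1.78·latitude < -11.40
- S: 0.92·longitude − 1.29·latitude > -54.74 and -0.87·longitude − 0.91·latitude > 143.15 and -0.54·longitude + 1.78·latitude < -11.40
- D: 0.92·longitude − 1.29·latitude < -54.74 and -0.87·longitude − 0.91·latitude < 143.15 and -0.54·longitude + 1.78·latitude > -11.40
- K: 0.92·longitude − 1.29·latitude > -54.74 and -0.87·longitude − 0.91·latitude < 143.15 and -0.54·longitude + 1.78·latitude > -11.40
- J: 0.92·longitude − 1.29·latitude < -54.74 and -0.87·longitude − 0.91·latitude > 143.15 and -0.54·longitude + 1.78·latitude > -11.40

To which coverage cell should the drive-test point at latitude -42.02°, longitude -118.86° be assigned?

D

0.92·-118.86 − 1.29·-42.02 = -55.145, which is < -54.74
-0.87·-118.86 − 0.91·-42.02 = 141.646, which is < 143.15
-0.54·-118.86 + 1.78·-42.02 = -10.611, which is > -11.40
This sign pattern matches D.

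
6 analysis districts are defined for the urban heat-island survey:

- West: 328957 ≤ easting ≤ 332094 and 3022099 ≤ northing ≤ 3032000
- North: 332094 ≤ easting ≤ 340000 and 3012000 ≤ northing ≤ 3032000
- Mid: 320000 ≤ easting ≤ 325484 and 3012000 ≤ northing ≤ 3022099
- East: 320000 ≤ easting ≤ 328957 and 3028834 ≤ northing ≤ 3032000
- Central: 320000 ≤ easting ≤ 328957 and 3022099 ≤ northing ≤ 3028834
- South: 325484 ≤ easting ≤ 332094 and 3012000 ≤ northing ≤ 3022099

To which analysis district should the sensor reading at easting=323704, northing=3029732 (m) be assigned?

The point has easting = 323704 and northing = 3029732.
Only East satisfies 320000 ≤ easting ≤ 328957 and 3028834 ≤ northing ≤ 3032000.

East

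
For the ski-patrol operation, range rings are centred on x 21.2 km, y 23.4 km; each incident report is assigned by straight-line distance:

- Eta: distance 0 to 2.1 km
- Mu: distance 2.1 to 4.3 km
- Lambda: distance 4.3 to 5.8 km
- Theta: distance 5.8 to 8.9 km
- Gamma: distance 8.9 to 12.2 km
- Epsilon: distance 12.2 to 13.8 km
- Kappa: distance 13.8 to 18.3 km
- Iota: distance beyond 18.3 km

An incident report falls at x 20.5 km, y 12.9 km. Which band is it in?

Distance = √((20.5−21.2)² + (12.9−23.4)²) = √(0.490 + 110.250) = 10.523 km.
8.9 ≤ 10.523 < 12.2 → Gamma.

Gamma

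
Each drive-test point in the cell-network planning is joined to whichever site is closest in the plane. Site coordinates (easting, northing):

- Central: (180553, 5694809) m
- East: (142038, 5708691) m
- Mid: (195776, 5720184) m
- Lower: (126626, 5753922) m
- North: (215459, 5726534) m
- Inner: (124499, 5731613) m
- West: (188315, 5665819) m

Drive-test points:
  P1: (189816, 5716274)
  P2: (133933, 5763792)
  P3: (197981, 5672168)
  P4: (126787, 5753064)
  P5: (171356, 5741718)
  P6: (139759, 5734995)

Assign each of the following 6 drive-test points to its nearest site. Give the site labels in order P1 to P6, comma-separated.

P1 → Mid (d²=50809700.00)
P2 → Lower (d²=150809149.00)
P3 → West (d²=133741357.00)
P4 → Lower (d²=762085.00)
P5 → Mid (d²=1060049556.00)
P6 → Inner (d²=244305524.00)

Mid, Lower, West, Lower, Mid, Inner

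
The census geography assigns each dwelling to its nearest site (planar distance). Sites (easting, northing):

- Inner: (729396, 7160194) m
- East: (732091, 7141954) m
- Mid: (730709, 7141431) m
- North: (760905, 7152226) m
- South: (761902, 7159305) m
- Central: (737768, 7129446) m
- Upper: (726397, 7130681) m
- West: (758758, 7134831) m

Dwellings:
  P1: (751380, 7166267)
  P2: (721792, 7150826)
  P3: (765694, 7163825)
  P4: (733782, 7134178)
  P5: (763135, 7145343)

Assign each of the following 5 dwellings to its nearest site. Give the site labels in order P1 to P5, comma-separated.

South, Inner, South, Central, North

P1 → South (d²=159181928.00)
P2 → Inner (d²=145580240.00)
P3 → South (d²=34809664.00)
P4 → Central (d²=38280020.00)
P5 → North (d²=52348589.00)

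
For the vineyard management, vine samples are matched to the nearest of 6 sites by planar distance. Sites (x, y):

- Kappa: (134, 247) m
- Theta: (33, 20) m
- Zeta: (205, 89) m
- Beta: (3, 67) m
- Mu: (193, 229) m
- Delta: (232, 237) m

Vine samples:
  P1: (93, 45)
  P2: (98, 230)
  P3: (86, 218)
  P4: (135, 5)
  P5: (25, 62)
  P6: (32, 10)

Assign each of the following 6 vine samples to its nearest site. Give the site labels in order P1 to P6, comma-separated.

Theta, Kappa, Kappa, Theta, Beta, Theta

P1 → Theta (d²=4225.00)
P2 → Kappa (d²=1585.00)
P3 → Kappa (d²=3145.00)
P4 → Theta (d²=10629.00)
P5 → Beta (d²=509.00)
P6 → Theta (d²=101.00)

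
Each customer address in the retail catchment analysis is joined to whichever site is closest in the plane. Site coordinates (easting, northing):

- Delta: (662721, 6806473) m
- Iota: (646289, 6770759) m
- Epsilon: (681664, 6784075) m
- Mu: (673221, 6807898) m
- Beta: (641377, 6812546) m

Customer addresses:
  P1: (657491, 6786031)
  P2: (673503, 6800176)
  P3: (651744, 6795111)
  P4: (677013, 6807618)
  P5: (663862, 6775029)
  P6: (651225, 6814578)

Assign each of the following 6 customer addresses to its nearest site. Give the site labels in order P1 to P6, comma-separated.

Iota, Mu, Delta, Mu, Iota, Beta

P1 → Iota (d²=358718788.00)
P2 → Mu (d²=59708808.00)
P3 → Delta (d²=249589573.00)
P4 → Mu (d²=14457664.00)
P5 → Iota (d²=327043229.00)
P6 → Beta (d²=101112128.00)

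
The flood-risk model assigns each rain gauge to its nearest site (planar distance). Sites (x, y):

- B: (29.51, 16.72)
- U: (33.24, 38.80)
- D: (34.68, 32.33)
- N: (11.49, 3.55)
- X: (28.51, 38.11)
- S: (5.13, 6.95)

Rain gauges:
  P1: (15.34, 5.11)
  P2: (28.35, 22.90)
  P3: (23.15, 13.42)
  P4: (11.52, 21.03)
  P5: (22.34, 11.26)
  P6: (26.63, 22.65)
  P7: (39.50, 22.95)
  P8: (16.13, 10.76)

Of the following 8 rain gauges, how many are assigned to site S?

P1 → N
P2 → B
P3 → B
P4 → S
P5 → B
P6 → B
P7 → D
P8 → N
1 of the 8 goes to S.

1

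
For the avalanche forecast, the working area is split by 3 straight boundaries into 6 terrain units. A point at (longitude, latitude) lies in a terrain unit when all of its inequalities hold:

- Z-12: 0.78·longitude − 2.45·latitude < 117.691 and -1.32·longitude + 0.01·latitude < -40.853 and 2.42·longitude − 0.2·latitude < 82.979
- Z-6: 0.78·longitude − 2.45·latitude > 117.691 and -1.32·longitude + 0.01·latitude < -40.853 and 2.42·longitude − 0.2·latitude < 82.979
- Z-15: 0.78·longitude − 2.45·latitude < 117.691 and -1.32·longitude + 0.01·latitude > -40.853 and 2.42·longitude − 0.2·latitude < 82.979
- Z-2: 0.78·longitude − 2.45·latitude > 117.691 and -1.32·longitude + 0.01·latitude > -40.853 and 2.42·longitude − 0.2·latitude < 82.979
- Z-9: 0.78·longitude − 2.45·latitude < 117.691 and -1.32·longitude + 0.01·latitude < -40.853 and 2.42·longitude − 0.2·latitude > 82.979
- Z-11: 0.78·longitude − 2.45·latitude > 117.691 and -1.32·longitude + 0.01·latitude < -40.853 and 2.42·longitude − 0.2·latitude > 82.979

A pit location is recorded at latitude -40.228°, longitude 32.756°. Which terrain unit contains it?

Z-11

0.78·32.756 − 2.45·-40.228 = 124.108, which is > 117.691
-1.32·32.756 + 0.01·-40.228 = -43.640, which is < -40.853
2.42·32.756 − 0.2·-40.228 = 87.315, which is > 82.979
This sign pattern matches Z-11.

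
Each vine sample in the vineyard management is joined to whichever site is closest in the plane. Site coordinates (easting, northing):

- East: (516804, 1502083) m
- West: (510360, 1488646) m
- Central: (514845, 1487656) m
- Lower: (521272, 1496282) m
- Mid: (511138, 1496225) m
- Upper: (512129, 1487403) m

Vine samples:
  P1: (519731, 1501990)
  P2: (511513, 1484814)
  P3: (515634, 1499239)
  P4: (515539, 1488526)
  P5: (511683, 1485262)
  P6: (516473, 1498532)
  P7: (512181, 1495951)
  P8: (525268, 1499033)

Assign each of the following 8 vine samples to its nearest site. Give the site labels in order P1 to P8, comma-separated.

P1 → East (d²=8575978.00)
P2 → Upper (d²=7082377.00)
P3 → East (d²=9457236.00)
P4 → Central (d²=1238536.00)
P5 → Upper (d²=4782797.00)
P6 → East (d²=12719162.00)
P7 → Mid (d²=1162925.00)
P8 → Lower (d²=23536017.00)

East, Upper, East, Central, Upper, East, Mid, Lower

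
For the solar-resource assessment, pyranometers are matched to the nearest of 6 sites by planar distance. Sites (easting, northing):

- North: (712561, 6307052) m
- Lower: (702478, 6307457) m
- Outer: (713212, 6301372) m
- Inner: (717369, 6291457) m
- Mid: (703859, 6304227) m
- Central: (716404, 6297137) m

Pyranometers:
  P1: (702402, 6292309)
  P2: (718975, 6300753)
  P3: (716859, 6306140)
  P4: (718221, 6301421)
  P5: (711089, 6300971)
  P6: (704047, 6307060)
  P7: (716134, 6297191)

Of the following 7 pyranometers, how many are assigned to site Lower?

1

P1 → Mid
P2 → Central
P3 → North
P4 → Central
P5 → Outer
P6 → Lower
P7 → Central
1 of the 7 goes to Lower.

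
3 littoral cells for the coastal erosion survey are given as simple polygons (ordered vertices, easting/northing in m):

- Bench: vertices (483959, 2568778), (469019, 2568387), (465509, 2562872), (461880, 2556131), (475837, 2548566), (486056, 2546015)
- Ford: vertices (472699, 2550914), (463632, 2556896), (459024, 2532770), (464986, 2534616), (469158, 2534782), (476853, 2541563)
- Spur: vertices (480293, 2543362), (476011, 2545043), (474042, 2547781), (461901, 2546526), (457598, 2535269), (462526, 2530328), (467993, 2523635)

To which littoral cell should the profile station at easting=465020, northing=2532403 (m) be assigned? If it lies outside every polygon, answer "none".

Cast a ray rightward from (465020, 2532403). For each polygon, the edges (by vertex number in listed order) whose endpoints lie on opposite sides of northing = 2532403, where each meets that height, and whether that is right or left of the point:
Bench: no edge straddles that height → 0 crossings.
Ford: no edge straddles that height → 0 crossings.
Spur: 5–6 at easting≈460456.5 (left), 7–1 at easting≈473459.9 (right) → 1 crossing.
Only Spur has an odd count, so the point is inside Spur.

Spur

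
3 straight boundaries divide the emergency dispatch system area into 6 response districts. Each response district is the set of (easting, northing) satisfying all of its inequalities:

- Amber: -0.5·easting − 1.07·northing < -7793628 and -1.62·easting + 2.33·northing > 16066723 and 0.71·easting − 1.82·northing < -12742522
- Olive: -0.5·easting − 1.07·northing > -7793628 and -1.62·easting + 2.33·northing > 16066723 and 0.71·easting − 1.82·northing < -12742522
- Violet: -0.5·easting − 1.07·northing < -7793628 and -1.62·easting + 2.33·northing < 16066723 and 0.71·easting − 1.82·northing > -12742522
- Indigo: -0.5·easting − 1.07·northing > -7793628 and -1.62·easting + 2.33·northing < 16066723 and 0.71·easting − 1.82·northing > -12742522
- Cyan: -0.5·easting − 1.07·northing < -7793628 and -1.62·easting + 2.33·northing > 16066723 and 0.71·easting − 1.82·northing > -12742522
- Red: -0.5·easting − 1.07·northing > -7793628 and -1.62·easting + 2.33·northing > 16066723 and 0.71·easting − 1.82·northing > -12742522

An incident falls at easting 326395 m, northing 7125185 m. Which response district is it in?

-0.5·326395 − 1.07·7125185 = -7787145.450, which is > -7793628
-1.62·326395 + 2.33·7125185 = 16072921.150, which is > 16066723
0.71·326395 − 1.82·7125185 = -12736096.250, which is > -12742522
This sign pattern matches Red.

Red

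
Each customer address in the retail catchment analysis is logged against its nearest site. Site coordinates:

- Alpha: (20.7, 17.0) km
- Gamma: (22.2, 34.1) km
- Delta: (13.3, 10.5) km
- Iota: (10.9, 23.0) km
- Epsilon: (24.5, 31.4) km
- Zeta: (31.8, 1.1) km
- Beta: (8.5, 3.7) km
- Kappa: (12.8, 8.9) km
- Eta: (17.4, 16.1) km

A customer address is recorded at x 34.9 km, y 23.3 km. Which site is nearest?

Squared distances to each site:
Alpha: 241.330; Gamma: 277.930; Delta: 630.400; Iota: 576.090; Epsilon: 173.770; Zeta: 502.450; Beta: 1081.120; Kappa: 695.770; Eta: 358.090.
Minimum at Epsilon.

Epsilon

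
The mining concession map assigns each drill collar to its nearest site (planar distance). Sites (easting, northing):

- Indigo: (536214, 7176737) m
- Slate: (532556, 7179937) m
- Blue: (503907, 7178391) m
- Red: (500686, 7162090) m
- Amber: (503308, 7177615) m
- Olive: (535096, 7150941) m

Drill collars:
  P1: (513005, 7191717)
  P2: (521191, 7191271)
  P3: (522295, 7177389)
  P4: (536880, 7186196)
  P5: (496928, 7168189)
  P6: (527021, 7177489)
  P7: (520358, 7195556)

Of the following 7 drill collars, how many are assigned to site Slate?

P1 → Blue
P2 → Slate
P3 → Slate
P4 → Slate
P5 → Red
P6 → Slate
P7 → Slate
5 of the 7 go to Slate.

5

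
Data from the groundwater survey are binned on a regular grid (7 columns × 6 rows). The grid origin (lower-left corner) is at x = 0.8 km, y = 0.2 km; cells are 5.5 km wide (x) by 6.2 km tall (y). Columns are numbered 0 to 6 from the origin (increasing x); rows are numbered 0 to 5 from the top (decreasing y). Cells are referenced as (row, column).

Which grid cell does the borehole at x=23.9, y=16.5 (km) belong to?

Column index: ⌊(23.9 − 0.8) / 5.5⌋ = ⌊4.200⌋ = 4
Row offset from origin: ⌊(16.5 − 0.2) / 6.2⌋ = ⌊2.629⌋ = 2 → row 3 (counted from top)

(3, 4)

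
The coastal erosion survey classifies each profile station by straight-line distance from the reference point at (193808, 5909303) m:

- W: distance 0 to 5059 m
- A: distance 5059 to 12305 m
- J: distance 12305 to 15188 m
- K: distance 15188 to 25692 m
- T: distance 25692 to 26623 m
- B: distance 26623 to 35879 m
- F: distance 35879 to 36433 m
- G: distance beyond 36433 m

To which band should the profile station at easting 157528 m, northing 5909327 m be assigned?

Distance = √((157528−193808)² + (5909327−5909303)²) = √(1316238400.000 + 576.000) = 36280.008 m.
35879 ≤ 36280.008 < 36433 → F.

F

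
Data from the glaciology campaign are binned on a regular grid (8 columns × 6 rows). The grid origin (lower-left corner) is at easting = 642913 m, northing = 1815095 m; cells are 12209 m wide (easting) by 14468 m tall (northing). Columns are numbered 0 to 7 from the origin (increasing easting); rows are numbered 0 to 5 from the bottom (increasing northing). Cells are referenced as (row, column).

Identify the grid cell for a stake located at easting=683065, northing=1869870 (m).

Column index: ⌊(683065 − 642913) / 12209⌋ = ⌊3.289⌋ = 3
Row offset from origin: ⌊(1869870 − 1815095) / 14468⌋ = ⌊3.786⌋ = 3 → row 3

(3, 3)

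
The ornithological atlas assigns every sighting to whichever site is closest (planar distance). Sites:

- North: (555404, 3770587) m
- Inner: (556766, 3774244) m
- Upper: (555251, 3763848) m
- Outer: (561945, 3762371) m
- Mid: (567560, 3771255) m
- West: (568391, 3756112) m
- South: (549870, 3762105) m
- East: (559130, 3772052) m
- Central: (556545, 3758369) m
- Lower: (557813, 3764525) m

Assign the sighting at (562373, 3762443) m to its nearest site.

Outer

Squared distances to each site:
North: 114891697.000; Inner: 170702050.000; Upper: 52696909.000; Outer: 188368.000; Mid: 104556313.000; West: 76297885.000; South: 156439253.000; East: 102849930.000; Central: 50563060.000; Lower: 25128324.000.
Minimum at Outer.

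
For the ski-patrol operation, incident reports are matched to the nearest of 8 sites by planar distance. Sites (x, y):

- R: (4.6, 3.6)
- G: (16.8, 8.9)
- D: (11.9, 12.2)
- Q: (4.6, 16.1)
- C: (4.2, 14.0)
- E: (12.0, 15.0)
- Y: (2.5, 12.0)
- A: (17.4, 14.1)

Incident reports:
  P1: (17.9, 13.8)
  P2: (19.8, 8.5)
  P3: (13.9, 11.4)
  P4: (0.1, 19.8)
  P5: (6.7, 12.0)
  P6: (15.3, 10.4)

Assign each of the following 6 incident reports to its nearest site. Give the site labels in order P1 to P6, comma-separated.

P1 → A (d²=0.34)
P2 → G (d²=9.16)
P3 → D (d²=4.64)
P4 → Q (d²=33.94)
P5 → C (d²=10.25)
P6 → G (d²=4.50)

A, G, D, Q, C, G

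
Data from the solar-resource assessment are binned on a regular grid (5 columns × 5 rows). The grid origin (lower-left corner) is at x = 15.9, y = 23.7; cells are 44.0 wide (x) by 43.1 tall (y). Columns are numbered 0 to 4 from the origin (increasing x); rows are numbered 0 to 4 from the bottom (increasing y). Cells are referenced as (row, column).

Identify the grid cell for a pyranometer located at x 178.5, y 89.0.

(1, 3)

Column index: ⌊(178.5 − 15.9) / 44.0⌋ = ⌊3.695⌋ = 3
Row offset from origin: ⌊(89.0 − 23.7) / 43.1⌋ = ⌊1.515⌋ = 1 → row 1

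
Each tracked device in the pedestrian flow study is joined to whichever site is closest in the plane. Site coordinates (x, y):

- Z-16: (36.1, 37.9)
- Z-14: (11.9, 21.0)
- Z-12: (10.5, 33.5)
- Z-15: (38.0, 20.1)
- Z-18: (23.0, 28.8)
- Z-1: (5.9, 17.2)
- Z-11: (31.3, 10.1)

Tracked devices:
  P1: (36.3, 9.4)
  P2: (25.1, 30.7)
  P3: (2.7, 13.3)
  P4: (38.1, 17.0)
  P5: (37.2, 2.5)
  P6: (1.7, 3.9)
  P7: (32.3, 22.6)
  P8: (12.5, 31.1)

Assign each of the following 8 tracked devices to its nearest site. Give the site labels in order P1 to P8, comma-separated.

Z-11, Z-18, Z-1, Z-15, Z-11, Z-1, Z-15, Z-12

P1 → Z-11 (d²=25.49)
P2 → Z-18 (d²=8.02)
P3 → Z-1 (d²=25.45)
P4 → Z-15 (d²=9.62)
P5 → Z-11 (d²=92.57)
P6 → Z-1 (d²=194.53)
P7 → Z-15 (d²=38.74)
P8 → Z-12 (d²=9.76)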